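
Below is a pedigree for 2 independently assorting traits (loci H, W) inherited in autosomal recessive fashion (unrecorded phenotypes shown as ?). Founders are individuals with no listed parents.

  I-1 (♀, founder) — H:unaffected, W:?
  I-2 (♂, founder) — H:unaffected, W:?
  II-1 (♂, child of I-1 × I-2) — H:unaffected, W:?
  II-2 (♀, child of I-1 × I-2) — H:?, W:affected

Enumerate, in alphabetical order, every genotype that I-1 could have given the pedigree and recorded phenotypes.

I-1 ∈ {HH Ww, HH ww, Hh Ww, Hh ww}

H/I-1 un ·: HH|Hh
H/I-2 un ·: HH|Hh
H/II-1 un I-1×I-2: HH|Hh
H/II-2 ? I-1×I-2: HH|Hh|hh
⇒ H over [I-1,I-2,II-1,II-2]: 15 consistent
W/I-1 ? ·: Ww|ww
W/I-2 ? ·: Ww|ww
W/II-1 ? I-1×I-2: WW|Ww|ww
W/II-2 aff I-1×I-2: ww
⇒ W over [I-1,I-2,II-1,II-2]: 8 consistent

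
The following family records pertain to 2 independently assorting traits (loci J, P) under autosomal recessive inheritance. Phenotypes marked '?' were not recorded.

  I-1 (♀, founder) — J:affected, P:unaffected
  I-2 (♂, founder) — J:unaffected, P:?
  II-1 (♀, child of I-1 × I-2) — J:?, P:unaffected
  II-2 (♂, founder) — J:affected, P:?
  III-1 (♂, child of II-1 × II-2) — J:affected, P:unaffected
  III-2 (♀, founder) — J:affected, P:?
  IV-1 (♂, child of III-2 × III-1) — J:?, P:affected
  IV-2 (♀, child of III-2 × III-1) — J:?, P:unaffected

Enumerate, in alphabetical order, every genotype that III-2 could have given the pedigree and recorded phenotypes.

III-2 ∈ {jj Pp, jj pp}

J/I-1 aff ·: jj
J/I-2 un ·: JJ|Jj
J/II-1 ? I-1×I-2: Jj|jj
J/II-2 aff ·: jj
J/III-1 aff II-1×II-2: jj
J/III-2 aff ·: jj
J/IV-1 ? III-2×III-1: jj
J/IV-2 ? III-2×III-1: jj
⇒ J over [I-1,I-2,II-1,II-2,III-1,III-2,IV-1,IV-2]: 3 consistent
P/I-1 un ·: PP|Pp
P/I-2 ? ·: PP|Pp|pp
P/II-1 un I-1×I-2: PP|Pp
P/II-2 ? ·: PP|Pp|pp
P/III-1 un II-1×II-2: Pp
P/III-2 ? ·: Pp|pp
P/IV-1 aff III-2×III-1: pp
P/IV-2 un III-2×III-1: PP|Pp
⇒ P over [I-1,I-2,II-1,II-2,III-1,III-2,IV-1,IV-2]: 69 consistent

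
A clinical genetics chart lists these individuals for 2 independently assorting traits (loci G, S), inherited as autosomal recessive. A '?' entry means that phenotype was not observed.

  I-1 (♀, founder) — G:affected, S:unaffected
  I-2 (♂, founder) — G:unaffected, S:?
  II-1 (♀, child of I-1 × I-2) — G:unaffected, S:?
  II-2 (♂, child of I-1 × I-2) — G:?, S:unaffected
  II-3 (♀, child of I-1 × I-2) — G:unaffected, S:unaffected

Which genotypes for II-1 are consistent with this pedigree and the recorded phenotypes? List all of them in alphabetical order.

G/I-1 aff ·: gg
G/I-2 un ·: GG|Gg
G/II-1 un I-1×I-2: Gg
G/II-2 ? I-1×I-2: Gg|gg
G/II-3 un I-1×I-2: Gg
⇒ G over [I-1,I-2,II-1,II-2,II-3]: 3 consistent
S/I-1 un ·: SS|Ss
S/I-2 ? ·: SS|Ss|ss
S/II-1 ? I-1×I-2: SS|Ss|ss
S/II-2 un I-1×I-2: SS|Ss
S/II-3 un I-1×I-2: SS|Ss
⇒ S over [I-1,I-2,II-1,II-2,II-3]: 32 consistent

II-1 ∈ {Gg SS, Gg Ss, Gg ss}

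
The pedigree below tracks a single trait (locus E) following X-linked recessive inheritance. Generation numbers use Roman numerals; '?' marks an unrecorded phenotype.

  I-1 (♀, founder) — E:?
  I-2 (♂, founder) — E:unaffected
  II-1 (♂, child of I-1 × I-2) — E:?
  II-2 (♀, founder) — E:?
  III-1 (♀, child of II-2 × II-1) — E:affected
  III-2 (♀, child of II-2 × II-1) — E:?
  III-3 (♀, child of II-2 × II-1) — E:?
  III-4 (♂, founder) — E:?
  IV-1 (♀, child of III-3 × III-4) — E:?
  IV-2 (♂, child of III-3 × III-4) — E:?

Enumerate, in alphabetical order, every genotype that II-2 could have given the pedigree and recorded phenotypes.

II-2 ∈ {X^EX^e, X^eX^e}

E/I-1 ? ·: X^EX^e|X^eX^e
E/I-2 un ·: X^EY
E/II-1 ? I-1×I-2: X^eY
E/II-2 ? ·: X^EX^e|X^eX^e
E/III-1 aff II-2×II-1: X^eX^e
E/III-2 ? II-2×II-1: X^EX^e|X^eX^e
E/III-3 ? II-2×II-1: X^EX^e|X^eX^e
E/III-4 ? ·: X^EY|X^eY
E/IV-1 ? III-3×III-4: X^EX^E|X^EX^e|X^eX^e
E/IV-2 ? III-3×III-4: X^EY|X^eY
⇒ E over [I-1,I-2,II-1,II-2,III-1,III-2,III-3,III-4,IV-1,IV-2]: 44 consistent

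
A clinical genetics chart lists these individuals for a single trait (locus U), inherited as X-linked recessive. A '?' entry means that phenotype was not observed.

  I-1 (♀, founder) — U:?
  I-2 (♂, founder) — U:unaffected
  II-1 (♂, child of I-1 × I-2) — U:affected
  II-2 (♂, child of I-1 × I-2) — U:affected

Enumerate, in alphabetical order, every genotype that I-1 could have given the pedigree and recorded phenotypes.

I-1 ∈ {X^UX^u, X^uX^u}

U/I-1 ? ·: X^UX^u|X^uX^u
U/I-2 un ·: X^UY
U/II-1 aff I-1×I-2: X^uY
U/II-2 aff I-1×I-2: X^uY
⇒ U over [I-1,I-2,II-1,II-2]: 2 consistent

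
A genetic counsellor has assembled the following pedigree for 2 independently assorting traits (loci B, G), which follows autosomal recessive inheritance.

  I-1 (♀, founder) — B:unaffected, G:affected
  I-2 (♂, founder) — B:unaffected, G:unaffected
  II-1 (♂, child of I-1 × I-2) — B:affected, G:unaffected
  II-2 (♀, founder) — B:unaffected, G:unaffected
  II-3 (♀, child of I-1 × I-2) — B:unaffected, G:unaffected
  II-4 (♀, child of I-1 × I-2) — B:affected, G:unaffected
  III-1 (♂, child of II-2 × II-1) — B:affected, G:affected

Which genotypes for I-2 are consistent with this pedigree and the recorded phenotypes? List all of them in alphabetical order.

B/I-1 un ·: Bb
B/I-2 un ·: Bb
B/II-1 aff I-1×I-2: bb
B/II-2 un ·: Bb
B/II-3 un I-1×I-2: BB|Bb
B/II-4 aff I-1×I-2: bb
B/III-1 aff II-2×II-1: bb
⇒ B over [I-1,I-2,II-1,II-2,II-3,II-4,III-1]: 2 consistent
G/I-1 aff ·: gg
G/I-2 un ·: GG|Gg
G/II-1 un I-1×I-2: Gg
G/II-2 un ·: Gg
G/II-3 un I-1×I-2: Gg
G/II-4 un I-1×I-2: Gg
G/III-1 aff II-2×II-1: gg
⇒ G over [I-1,I-2,II-1,II-2,II-3,II-4,III-1]: 2 consistent

I-2 ∈ {Bb GG, Bb Gg}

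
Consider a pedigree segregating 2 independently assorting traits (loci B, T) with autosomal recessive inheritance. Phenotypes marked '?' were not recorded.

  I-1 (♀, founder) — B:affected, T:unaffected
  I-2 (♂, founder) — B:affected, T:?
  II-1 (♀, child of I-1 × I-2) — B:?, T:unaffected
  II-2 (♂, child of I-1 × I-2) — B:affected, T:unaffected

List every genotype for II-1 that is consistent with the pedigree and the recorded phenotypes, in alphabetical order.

II-1 ∈ {bb TT, bb Tt}

B/I-1 aff ·: bb
B/I-2 aff ·: bb
B/II-1 ? I-1×I-2: bb
B/II-2 aff I-1×I-2: bb
⇒ B over [I-1,I-2,II-1,II-2]: 1 consistent
T/I-1 un ·: TT|Tt
T/I-2 ? ·: TT|Tt|tt
T/II-1 un I-1×I-2: TT|Tt
T/II-2 un I-1×I-2: TT|Tt
⇒ T over [I-1,I-2,II-1,II-2]: 15 consistent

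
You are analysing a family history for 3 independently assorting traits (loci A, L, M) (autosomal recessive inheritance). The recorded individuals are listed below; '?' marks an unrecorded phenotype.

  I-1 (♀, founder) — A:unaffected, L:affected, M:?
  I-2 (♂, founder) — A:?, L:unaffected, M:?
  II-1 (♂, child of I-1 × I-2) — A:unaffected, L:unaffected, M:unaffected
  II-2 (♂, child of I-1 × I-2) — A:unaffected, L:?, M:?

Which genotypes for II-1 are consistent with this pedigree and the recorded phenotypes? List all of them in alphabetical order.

A/I-1 un ·: AA|Aa
A/I-2 ? ·: AA|Aa|aa
A/II-1 un I-1×I-2: AA|Aa
A/II-2 un I-1×I-2: AA|Aa
⇒ A over [I-1,I-2,II-1,II-2]: 15 consistent
L/I-1 aff ·: ll
L/I-2 un ·: LL|Ll
L/II-1 un I-1×I-2: Ll
L/II-2 ? I-1×I-2: Ll|ll
⇒ L over [I-1,I-2,II-1,II-2]: 3 consistent
M/I-1 ? ·: MM|Mm|mm
M/I-2 ? ·: MM|Mm|mm
M/II-1 un I-1×I-2: MM|Mm
M/II-2 ? I-1×I-2: MM|Mm|mm
⇒ M over [I-1,I-2,II-1,II-2]: 21 consistent

II-1 ∈ {AA Ll MM, AA Ll Mm, Aa Ll MM, Aa Ll Mm}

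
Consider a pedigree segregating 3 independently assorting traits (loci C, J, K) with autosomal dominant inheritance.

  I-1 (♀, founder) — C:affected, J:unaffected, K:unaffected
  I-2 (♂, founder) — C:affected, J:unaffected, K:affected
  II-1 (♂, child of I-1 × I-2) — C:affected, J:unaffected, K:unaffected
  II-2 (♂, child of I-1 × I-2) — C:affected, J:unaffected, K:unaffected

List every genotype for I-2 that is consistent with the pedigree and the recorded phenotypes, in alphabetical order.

C/I-1 aff ·: Cc|CC
C/I-2 aff ·: Cc|CC
C/II-1 aff I-1×I-2: Cc|CC
C/II-2 aff I-1×I-2: Cc|CC
⇒ C over [I-1,I-2,II-1,II-2]: 13 consistent
J/I-1 un ·: jj
J/I-2 un ·: jj
J/II-1 un I-1×I-2: jj
J/II-2 un I-1×I-2: jj
⇒ J over [I-1,I-2,II-1,II-2]: 1 consistent
K/I-1 un ·: kk
K/I-2 aff ·: Kk
K/II-1 un I-1×I-2: kk
K/II-2 un I-1×I-2: kk
⇒ K over [I-1,I-2,II-1,II-2]: 1 consistent

I-2 ∈ {CC jj Kk, Cc jj Kk}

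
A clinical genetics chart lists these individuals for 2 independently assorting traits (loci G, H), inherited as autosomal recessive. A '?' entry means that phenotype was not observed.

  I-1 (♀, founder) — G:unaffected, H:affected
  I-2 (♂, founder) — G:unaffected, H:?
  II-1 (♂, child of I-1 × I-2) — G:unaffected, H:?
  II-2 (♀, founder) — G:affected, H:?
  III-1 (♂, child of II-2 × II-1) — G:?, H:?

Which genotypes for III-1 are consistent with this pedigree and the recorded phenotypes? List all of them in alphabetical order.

G/I-1 un ·: GG|Gg
G/I-2 un ·: GG|Gg
G/II-1 un I-1×I-2: GG|Gg
G/II-2 aff ·: gg
G/III-1 ? II-2×II-1: Gg|gg
⇒ G over [I-1,I-2,II-1,II-2,III-1]: 10 consistent
H/I-1 aff ·: hh
H/I-2 ? ·: HH|Hh|hh
H/II-1 ? I-1×I-2: Hh|hh
H/II-2 ? ·: HH|Hh|hh
H/III-1 ? II-2×II-1: HH|Hh|hh
⇒ H over [I-1,I-2,II-1,II-2,III-1]: 22 consistent

III-1 ∈ {Gg HH, Gg Hh, Gg hh, gg HH, gg Hh, gg hh}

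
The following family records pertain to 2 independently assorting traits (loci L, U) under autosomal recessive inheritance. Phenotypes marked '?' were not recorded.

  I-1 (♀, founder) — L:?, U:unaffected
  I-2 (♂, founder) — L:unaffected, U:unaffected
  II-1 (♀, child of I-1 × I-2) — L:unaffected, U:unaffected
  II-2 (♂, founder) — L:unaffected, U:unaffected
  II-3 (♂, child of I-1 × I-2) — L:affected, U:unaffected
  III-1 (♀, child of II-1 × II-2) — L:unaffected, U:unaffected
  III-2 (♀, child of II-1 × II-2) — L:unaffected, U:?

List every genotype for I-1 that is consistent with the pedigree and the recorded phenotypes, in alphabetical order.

I-1 ∈ {Ll UU, Ll Uu, ll UU, ll Uu}

L/I-1 ? ·: Ll|ll
L/I-2 un ·: Ll
L/II-1 un I-1×I-2: LL|Ll
L/II-2 un ·: LL|Ll
L/II-3 aff I-1×I-2: ll
L/III-1 un II-1×II-2: LL|Ll
L/III-2 un II-1×II-2: LL|Ll
⇒ L over [I-1,I-2,II-1,II-2,II-3,III-1,III-2]: 21 consistent
U/I-1 un ·: UU|Uu
U/I-2 un ·: UU|Uu
U/II-1 un I-1×I-2: UU|Uu
U/II-2 un ·: UU|Uu
U/II-3 un I-1×I-2: UU|Uu
U/III-1 un II-1×II-2: UU|Uu
U/III-2 ? II-1×II-2: UU|Uu|uu
⇒ U over [I-1,I-2,II-1,II-2,II-3,III-1,III-2]: 95 consistent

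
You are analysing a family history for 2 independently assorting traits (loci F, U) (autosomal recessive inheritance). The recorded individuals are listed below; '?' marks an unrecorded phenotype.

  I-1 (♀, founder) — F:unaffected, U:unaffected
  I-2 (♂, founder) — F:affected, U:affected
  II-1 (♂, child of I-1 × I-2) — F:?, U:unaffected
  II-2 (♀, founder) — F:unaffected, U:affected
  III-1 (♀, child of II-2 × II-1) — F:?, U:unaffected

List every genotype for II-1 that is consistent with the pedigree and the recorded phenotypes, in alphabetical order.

F/I-1 un ·: FF|Ff
F/I-2 aff ·: ff
F/II-1 ? I-1×I-2: Ff|ff
F/II-2 un ·: FF|Ff
F/III-1 ? II-2×II-1: FF|Ff|ff
⇒ F over [I-1,I-2,II-1,II-2,III-1]: 13 consistent
U/I-1 un ·: UU|Uu
U/I-2 aff ·: uu
U/II-1 un I-1×I-2: Uu
U/II-2 aff ·: uu
U/III-1 un II-2×II-1: Uu
⇒ U over [I-1,I-2,II-1,II-2,III-1]: 2 consistent

II-1 ∈ {Ff Uu, ff Uu}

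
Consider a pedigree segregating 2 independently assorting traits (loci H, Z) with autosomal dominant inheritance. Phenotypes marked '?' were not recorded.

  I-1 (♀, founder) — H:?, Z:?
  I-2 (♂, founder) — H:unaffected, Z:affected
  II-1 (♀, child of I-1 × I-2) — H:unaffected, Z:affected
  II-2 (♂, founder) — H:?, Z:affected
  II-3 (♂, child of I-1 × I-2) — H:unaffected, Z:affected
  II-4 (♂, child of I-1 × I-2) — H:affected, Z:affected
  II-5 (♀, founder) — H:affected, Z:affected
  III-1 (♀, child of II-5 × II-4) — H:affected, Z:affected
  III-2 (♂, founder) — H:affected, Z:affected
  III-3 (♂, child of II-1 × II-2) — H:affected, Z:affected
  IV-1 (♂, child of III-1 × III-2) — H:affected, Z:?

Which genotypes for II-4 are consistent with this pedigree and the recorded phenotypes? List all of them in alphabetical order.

H/I-1 ? ·: Hh
H/I-2 un ·: hh
H/II-1 un I-1×I-2: hh
H/II-2 ? ·: Hh|HH
H/II-3 un I-1×I-2: hh
H/II-4 aff I-1×I-2: Hh
H/II-5 aff ·: Hh|HH
H/III-1 aff II-5×II-4: Hh|HH
H/III-2 aff ·: Hh|HH
H/III-3 aff II-1×II-2: Hh
H/IV-1 aff III-1×III-2: Hh|HH
⇒ H over [I-1,I-2,II-1,II-2,II-3,II-4,II-5,III-1,III-2,III-3,IV-1]: 28 consistent
Z/I-1 ? ·: zz|Zz|ZZ
Z/I-2 aff ·: Zz|ZZ
Z/II-1 aff I-1×I-2: Zz|ZZ
Z/II-2 aff ·: Zz|ZZ
Z/II-3 aff I-1×I-2: Zz|ZZ
Z/II-4 aff I-1×I-2: Zz|ZZ
Z/II-5 aff ·: Zz|ZZ
Z/III-1 aff II-5×II-4: Zz|ZZ
Z/III-2 aff ·: Zz|ZZ
Z/III-3 aff II-1×II-2: Zz|ZZ
Z/IV-1 ? III-1×III-2: zz|Zz|ZZ
⇒ Z over [I-1,I-2,II-1,II-2,II-3,II-4,II-5,III-1,III-2,III-3,IV-1]: 1295 consistent

II-4 ∈ {Hh ZZ, Hh Zz}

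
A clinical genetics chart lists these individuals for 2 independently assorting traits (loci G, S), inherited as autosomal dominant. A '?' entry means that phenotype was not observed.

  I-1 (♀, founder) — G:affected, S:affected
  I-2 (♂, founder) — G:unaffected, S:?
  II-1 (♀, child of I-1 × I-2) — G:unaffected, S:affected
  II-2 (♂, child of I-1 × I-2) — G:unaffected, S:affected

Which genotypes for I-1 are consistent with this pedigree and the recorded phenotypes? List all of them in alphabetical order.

G/I-1 aff ·: Gg
G/I-2 un ·: gg
G/II-1 un I-1×I-2: gg
G/II-2 un I-1×I-2: gg
⇒ G over [I-1,I-2,II-1,II-2]: 1 consistent
S/I-1 aff ·: Ss|SS
S/I-2 ? ·: ss|Ss|SS
S/II-1 aff I-1×I-2: Ss|SS
S/II-2 aff I-1×I-2: Ss|SS
⇒ S over [I-1,I-2,II-1,II-2]: 15 consistent

I-1 ∈ {Gg SS, Gg Ss}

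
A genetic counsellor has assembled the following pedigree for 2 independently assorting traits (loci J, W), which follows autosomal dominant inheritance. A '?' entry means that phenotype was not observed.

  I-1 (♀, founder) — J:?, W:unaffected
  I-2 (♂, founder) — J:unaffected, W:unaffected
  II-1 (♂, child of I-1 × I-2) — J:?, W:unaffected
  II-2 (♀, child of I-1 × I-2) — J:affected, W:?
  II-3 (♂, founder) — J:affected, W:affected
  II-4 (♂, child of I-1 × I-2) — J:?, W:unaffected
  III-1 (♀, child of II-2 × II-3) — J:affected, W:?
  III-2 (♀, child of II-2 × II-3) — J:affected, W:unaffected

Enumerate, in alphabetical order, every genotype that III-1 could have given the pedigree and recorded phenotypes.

III-1 ∈ {JJ Ww, JJ ww, Jj Ww, Jj ww}

J/I-1 ? ·: Jj|JJ
J/I-2 un ·: jj
J/II-1 ? I-1×I-2: jj|Jj
J/II-2 aff I-1×I-2: Jj
J/II-3 aff ·: Jj|JJ
J/II-4 ? I-1×I-2: jj|Jj
J/III-1 aff II-2×II-3: Jj|JJ
J/III-2 aff II-2×II-3: Jj|JJ
⇒ J over [I-1,I-2,II-1,II-2,II-3,II-4,III-1,III-2]: 40 consistent
W/I-1 un ·: ww
W/I-2 un ·: ww
W/II-1 un I-1×I-2: ww
W/II-2 ? I-1×I-2: ww
W/II-3 aff ·: Ww
W/II-4 un I-1×I-2: ww
W/III-1 ? II-2×II-3: ww|Ww
W/III-2 un II-2×II-3: ww
⇒ W over [I-1,I-2,II-1,II-2,II-3,II-4,III-1,III-2]: 2 consistent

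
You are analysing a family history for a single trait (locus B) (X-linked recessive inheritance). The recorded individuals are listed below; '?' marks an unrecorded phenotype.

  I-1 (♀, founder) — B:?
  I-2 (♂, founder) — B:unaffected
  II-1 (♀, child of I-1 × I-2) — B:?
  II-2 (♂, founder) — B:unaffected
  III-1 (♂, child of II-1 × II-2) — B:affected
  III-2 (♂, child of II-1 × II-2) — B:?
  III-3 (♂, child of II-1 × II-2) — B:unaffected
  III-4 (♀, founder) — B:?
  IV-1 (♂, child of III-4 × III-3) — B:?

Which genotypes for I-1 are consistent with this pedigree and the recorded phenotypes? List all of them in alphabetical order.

B/I-1 ? ·: X^BX^b|X^bX^b
B/I-2 un ·: X^BY
B/II-1 ? I-1×I-2: X^BX^b
B/II-2 un ·: X^BY
B/III-1 aff II-1×II-2: X^bY
B/III-2 ? II-1×II-2: X^BY|X^bY
B/III-3 un II-1×II-2: X^BY
B/III-4 ? ·: X^BX^B|X^BX^b|X^bX^b
B/IV-1 ? III-4×III-3: X^BY|X^bY
⇒ B over [I-1,I-2,II-1,II-2,III-1,III-2,III-3,III-4,IV-1]: 16 consistent

I-1 ∈ {X^BX^b, X^bX^b}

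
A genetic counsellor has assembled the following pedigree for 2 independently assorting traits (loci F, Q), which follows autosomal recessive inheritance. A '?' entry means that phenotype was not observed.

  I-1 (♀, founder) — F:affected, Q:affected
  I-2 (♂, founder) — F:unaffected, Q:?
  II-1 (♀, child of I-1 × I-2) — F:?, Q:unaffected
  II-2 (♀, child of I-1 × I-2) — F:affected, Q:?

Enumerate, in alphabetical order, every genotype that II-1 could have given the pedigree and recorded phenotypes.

II-1 ∈ {Ff Qq, ff Qq}

F/I-1 aff ·: ff
F/I-2 un ·: Ff
F/II-1 ? I-1×I-2: Ff|ff
F/II-2 aff I-1×I-2: ff
⇒ F over [I-1,I-2,II-1,II-2]: 2 consistent
Q/I-1 aff ·: qq
Q/I-2 ? ·: QQ|Qq
Q/II-1 un I-1×I-2: Qq
Q/II-2 ? I-1×I-2: Qq|qq
⇒ Q over [I-1,I-2,II-1,II-2]: 3 consistent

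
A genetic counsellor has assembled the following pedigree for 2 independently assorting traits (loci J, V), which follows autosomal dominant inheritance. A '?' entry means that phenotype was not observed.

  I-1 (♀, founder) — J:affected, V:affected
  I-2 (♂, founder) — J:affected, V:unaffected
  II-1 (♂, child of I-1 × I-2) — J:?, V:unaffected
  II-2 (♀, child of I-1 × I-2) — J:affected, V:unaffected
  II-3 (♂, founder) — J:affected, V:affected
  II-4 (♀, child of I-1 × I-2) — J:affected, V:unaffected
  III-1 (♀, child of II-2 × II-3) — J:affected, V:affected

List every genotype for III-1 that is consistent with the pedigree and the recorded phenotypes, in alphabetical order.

III-1 ∈ {JJ Vv, Jj Vv}

J/I-1 aff ·: Jj|JJ
J/I-2 aff ·: Jj|JJ
J/II-1 ? I-1×I-2: jj|Jj|JJ
J/II-2 aff I-1×I-2: Jj|JJ
J/II-3 aff ·: Jj|JJ
J/II-4 aff I-1×I-2: Jj|JJ
J/III-1 aff II-2×II-3: Jj|JJ
⇒ J over [I-1,I-2,II-1,II-2,II-3,II-4,III-1]: 101 consistent
V/I-1 aff ·: Vv
V/I-2 un ·: vv
V/II-1 un I-1×I-2: vv
V/II-2 un I-1×I-2: vv
V/II-3 aff ·: Vv|VV
V/II-4 un I-1×I-2: vv
V/III-1 aff II-2×II-3: Vv
⇒ V over [I-1,I-2,II-1,II-2,II-3,II-4,III-1]: 2 consistent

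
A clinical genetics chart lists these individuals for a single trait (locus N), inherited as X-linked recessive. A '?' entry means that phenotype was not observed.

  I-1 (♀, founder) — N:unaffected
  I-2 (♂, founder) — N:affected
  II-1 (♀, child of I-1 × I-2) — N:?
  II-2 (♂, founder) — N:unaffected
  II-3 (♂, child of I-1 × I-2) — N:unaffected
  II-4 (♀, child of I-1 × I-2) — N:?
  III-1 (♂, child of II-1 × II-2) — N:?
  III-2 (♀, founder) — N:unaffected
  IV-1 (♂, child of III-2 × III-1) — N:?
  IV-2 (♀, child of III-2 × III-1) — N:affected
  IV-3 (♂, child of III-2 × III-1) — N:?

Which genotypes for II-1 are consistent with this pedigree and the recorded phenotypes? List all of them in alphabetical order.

N/I-1 un ·: X^NX^N|X^NX^n
N/I-2 aff ·: X^nY
N/II-1 ? I-1×I-2: X^NX^n|X^nX^n
N/II-2 un ·: X^NY
N/II-3 un I-1×I-2: X^NY
N/II-4 ? I-1×I-2: X^NX^n|X^nX^n
N/III-1 ? II-1×II-2: X^nY
N/III-2 un ·: X^NX^n
N/IV-1 ? III-2×III-1: X^NY|X^nY
N/IV-2 aff III-2×III-1: X^nX^n
N/IV-3 ? III-2×III-1: X^NY|X^nY
⇒ N over [I-1,I-2,II-1,II-2,II-3,II-4,III-1,III-2,IV-1,IV-2,IV-3]: 20 consistent

II-1 ∈ {X^NX^n, X^nX^n}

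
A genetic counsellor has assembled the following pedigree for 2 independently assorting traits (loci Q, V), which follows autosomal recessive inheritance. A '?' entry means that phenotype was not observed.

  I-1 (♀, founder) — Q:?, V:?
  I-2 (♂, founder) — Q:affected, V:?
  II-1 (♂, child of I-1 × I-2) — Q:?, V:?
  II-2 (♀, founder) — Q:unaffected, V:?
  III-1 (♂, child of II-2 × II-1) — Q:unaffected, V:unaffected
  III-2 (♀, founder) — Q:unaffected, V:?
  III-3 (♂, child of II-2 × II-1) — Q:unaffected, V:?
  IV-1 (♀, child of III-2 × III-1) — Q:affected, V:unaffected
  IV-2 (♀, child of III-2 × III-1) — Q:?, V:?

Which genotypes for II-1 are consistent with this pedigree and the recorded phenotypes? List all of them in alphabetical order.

Q/I-1 ? ·: QQ|Qq|qq
Q/I-2 aff ·: qq
Q/II-1 ? I-1×I-2: Qq|qq
Q/II-2 un ·: QQ|Qq
Q/III-1 un II-2×II-1: Qq
Q/III-2 un ·: Qq
Q/III-3 un II-2×II-1: QQ|Qq
Q/IV-1 aff III-2×III-1: qq
Q/IV-2 ? III-2×III-1: QQ|Qq|qq
⇒ Q over [I-1,I-2,II-1,II-2,III-1,III-2,III-3,IV-1,IV-2]: 36 consistent
V/I-1 ? ·: VV|Vv|vv
V/I-2 ? ·: VV|Vv|vv
V/II-1 ? I-1×I-2: VV|Vv|vv
V/II-2 ? ·: VV|Vv|vv
V/III-1 un II-2×II-1: VV|Vv
V/III-2 ? ·: VV|Vv|vv
V/III-3 ? II-2×II-1: VV|Vv|vv
V/IV-1 un III-2×III-1: VV|Vv
V/IV-2 ? III-2×III-1: VV|Vv|vv
⇒ V over [I-1,I-2,II-1,II-2,III-1,III-2,III-3,IV-1,IV-2]: 1158 consistent

II-1 ∈ {Qq VV, Qq Vv, Qq vv, qq VV, qq Vv, qq vv}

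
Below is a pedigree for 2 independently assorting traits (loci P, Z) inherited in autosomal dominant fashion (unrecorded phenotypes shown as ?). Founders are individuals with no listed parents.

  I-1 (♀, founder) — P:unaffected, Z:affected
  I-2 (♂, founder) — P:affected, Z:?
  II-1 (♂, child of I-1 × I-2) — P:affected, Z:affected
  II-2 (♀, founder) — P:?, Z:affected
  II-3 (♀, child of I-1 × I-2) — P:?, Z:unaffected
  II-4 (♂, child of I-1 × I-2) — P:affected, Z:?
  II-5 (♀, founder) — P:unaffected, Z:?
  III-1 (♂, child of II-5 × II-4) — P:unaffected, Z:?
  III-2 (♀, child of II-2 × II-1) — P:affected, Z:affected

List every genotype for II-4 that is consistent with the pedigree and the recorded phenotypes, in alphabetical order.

P/I-1 un ·: pp
P/I-2 aff ·: Pp|PP
P/II-1 aff I-1×I-2: Pp
P/II-2 ? ·: pp|Pp|PP
P/II-3 ? I-1×I-2: pp|Pp
P/II-4 aff I-1×I-2: Pp
P/II-5 un ·: pp
P/III-1 un II-5×II-4: pp
P/III-2 aff II-2×II-1: Pp|PP
⇒ P over [I-1,I-2,II-1,II-2,II-3,II-4,II-5,III-1,III-2]: 15 consistent
Z/I-1 aff ·: Zz
Z/I-2 ? ·: zz|Zz
Z/II-1 aff I-1×I-2: Zz|ZZ
Z/II-2 aff ·: Zz|ZZ
Z/II-3 un I-1×I-2: zz
Z/II-4 ? I-1×I-2: zz|Zz|ZZ
Z/II-5 ? ·: zz|Zz|ZZ
Z/III-1 ? II-5×II-4: zz|Zz|ZZ
Z/III-2 aff II-2×II-1: Zz|ZZ
⇒ Z over [I-1,I-2,II-1,II-2,II-3,II-4,II-5,III-1,III-2]: 149 consistent

II-4 ∈ {Pp ZZ, Pp Zz, Pp zz}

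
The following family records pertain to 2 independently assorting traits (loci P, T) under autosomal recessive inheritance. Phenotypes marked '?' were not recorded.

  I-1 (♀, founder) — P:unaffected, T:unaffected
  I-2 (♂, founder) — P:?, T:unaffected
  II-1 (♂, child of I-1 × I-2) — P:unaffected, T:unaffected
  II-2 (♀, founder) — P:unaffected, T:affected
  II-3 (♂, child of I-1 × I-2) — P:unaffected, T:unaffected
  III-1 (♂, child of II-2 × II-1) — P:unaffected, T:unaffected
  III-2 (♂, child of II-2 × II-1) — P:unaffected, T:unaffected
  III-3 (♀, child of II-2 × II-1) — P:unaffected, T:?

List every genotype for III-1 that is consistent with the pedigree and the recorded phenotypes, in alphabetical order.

III-1 ∈ {PP Tt, Pp Tt}

P/I-1 un ·: PP|Pp
P/I-2 ? ·: PP|Pp|pp
P/II-1 un I-1×I-2: PP|Pp
P/II-2 un ·: PP|Pp
P/II-3 un I-1×I-2: PP|Pp
P/III-1 un II-2×II-1: PP|Pp
P/III-2 un II-2×II-1: PP|Pp
P/III-3 un II-2×II-1: PP|Pp
⇒ P over [I-1,I-2,II-1,II-2,II-3,III-1,III-2,III-3]: 191 consistent
T/I-1 un ·: TT|Tt
T/I-2 un ·: TT|Tt
T/II-1 un I-1×I-2: TT|Tt
T/II-2 aff ·: tt
T/II-3 un I-1×I-2: TT|Tt
T/III-1 un II-2×II-1: Tt
T/III-2 un II-2×II-1: Tt
T/III-3 ? II-2×II-1: Tt|tt
⇒ T over [I-1,I-2,II-1,II-2,II-3,III-1,III-2,III-3]: 19 consistent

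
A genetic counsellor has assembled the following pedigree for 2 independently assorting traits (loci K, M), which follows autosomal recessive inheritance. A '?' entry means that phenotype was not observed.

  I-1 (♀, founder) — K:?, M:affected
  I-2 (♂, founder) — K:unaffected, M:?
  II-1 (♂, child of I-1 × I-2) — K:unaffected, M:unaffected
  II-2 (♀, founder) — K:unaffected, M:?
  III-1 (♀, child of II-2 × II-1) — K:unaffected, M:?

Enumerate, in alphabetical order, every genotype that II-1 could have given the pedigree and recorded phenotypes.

K/I-1 ? ·: KK|Kk|kk
K/I-2 un ·: KK|Kk
K/II-1 un I-1×I-2: KK|Kk
K/II-2 un ·: KK|Kk
K/III-1 un II-2×II-1: KK|Kk
⇒ K over [I-1,I-2,II-1,II-2,III-1]: 32 consistent
M/I-1 aff ·: mm
M/I-2 ? ·: MM|Mm
M/II-1 un I-1×I-2: Mm
M/II-2 ? ·: MM|Mm|mm
M/III-1 ? II-2×II-1: MM|Mm|mm
⇒ M over [I-1,I-2,II-1,II-2,III-1]: 14 consistent

II-1 ∈ {KK Mm, Kk Mm}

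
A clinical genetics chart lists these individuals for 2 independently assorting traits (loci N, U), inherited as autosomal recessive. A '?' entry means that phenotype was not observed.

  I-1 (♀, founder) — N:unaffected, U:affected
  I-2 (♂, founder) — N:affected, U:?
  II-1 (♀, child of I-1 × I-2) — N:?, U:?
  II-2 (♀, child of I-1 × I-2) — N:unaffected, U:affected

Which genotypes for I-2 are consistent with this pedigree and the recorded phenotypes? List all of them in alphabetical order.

I-2 ∈ {nn Uu, nn uu}

N/I-1 un ·: NN|Nn
N/I-2 aff ·: nn
N/II-1 ? I-1×I-2: Nn|nn
N/II-2 un I-1×I-2: Nn
⇒ N over [I-1,I-2,II-1,II-2]: 3 consistent
U/I-1 aff ·: uu
U/I-2 ? ·: Uu|uu
U/II-1 ? I-1×I-2: Uu|uu
U/II-2 aff I-1×I-2: uu
⇒ U over [I-1,I-2,II-1,II-2]: 3 consistent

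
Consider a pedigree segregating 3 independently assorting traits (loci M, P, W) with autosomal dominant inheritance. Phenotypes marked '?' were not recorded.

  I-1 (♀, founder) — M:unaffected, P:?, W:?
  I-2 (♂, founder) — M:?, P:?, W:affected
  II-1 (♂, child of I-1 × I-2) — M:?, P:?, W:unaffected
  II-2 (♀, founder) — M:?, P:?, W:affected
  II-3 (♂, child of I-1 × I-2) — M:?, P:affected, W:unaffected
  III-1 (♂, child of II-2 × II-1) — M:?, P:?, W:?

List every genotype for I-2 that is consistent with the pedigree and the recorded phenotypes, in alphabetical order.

I-2 ∈ {MM PP Ww, MM Pp Ww, MM pp Ww, Mm PP Ww, Mm Pp Ww, Mm pp Ww, mm PP Ww, mm Pp Ww, mm pp Ww}

M/I-1 un ·: mm
M/I-2 ? ·: mm|Mm|MM
M/II-1 ? I-1×I-2: mm|Mm
M/II-2 ? ·: mm|Mm|MM
M/II-3 ? I-1×I-2: mm|Mm
M/III-1 ? II-2×II-1: mm|Mm|MM
⇒ M over [I-1,I-2,II-1,II-2,II-3,III-1]: 33 consistent
P/I-1 ? ·: pp|Pp|PP
P/I-2 ? ·: pp|Pp|PP
P/II-1 ? I-1×I-2: pp|Pp|PP
P/II-2 ? ·: pp|Pp|PP
P/II-3 aff I-1×I-2: Pp|PP
P/III-1 ? II-2×II-1: pp|Pp|PP
⇒ P over [I-1,I-2,II-1,II-2,II-3,III-1]: 114 consistent
W/I-1 ? ·: ww|Ww
W/I-2 aff ·: Ww
W/II-1 un I-1×I-2: ww
W/II-2 aff ·: Ww|WW
W/II-3 un I-1×I-2: ww
W/III-1 ? II-2×II-1: ww|Ww
⇒ W over [I-1,I-2,II-1,II-2,II-3,III-1]: 6 consistent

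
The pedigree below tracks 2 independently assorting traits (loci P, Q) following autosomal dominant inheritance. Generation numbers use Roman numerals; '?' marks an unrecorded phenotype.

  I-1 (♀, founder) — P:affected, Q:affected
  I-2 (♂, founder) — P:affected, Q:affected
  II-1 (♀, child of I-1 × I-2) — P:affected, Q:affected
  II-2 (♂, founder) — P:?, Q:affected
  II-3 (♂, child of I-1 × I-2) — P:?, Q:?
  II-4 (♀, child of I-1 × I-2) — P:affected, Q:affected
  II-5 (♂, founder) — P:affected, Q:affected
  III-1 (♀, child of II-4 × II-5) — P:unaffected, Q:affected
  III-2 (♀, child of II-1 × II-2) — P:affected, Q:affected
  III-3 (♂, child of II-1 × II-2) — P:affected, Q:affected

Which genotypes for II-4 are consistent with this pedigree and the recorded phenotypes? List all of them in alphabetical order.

P/I-1 aff ·: Pp|PP
P/I-2 aff ·: Pp|PP
P/II-1 aff I-1×I-2: Pp|PP
P/II-2 ? ·: pp|Pp|PP
P/II-3 ? I-1×I-2: pp|Pp|PP
P/II-4 aff I-1×I-2: Pp
P/II-5 aff ·: Pp
P/III-1 un II-4×II-5: pp
P/III-2 aff II-1×II-2: Pp|PP
P/III-3 aff II-1×II-2: Pp|PP
⇒ P over [I-1,I-2,II-1,II-2,II-3,II-4,II-5,III-1,III-2,III-3]: 105 consistent
Q/I-1 aff ·: Qq|QQ
Q/I-2 aff ·: Qq|QQ
Q/II-1 aff I-1×I-2: Qq|QQ
Q/II-2 aff ·: Qq|QQ
Q/II-3 ? I-1×I-2: qq|Qq|QQ
Q/II-4 aff I-1×I-2: Qq|QQ
Q/II-5 aff ·: Qq|QQ
Q/III-1 aff II-4×II-5: Qq|QQ
Q/III-2 aff II-1×II-2: Qq|QQ
Q/III-3 aff II-1×II-2: Qq|QQ
⇒ Q over [I-1,I-2,II-1,II-2,II-3,II-4,II-5,III-1,III-2,III-3]: 652 consistent

II-4 ∈ {Pp QQ, Pp Qq}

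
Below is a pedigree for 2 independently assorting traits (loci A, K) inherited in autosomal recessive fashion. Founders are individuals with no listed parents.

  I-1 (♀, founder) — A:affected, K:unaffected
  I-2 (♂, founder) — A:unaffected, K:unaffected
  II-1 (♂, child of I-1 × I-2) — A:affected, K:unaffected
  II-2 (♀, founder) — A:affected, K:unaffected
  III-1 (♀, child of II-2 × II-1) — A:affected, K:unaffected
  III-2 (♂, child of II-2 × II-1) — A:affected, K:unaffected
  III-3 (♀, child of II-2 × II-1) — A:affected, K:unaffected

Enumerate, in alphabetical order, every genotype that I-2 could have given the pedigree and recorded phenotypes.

A/I-1 aff ·: aa
A/I-2 un ·: Aa
A/II-1 aff I-1×I-2: aa
A/II-2 aff ·: aa
A/III-1 aff II-2×II-1: aa
A/III-2 aff II-2×II-1: aa
A/III-3 aff II-2×II-1: aa
⇒ A over [I-1,I-2,II-1,II-2,III-1,III-2,III-3]: 1 consistent
K/I-1 un ·: KK|Kk
K/I-2 un ·: KK|Kk
K/II-1 un I-1×I-2: KK|Kk
K/II-2 un ·: KK|Kk
K/III-1 un II-2×II-1: KK|Kk
K/III-2 un II-2×II-1: KK|Kk
K/III-3 un II-2×II-1: KK|Kk
⇒ K over [I-1,I-2,II-1,II-2,III-1,III-2,III-3]: 84 consistent

I-2 ∈ {Aa KK, Aa Kk}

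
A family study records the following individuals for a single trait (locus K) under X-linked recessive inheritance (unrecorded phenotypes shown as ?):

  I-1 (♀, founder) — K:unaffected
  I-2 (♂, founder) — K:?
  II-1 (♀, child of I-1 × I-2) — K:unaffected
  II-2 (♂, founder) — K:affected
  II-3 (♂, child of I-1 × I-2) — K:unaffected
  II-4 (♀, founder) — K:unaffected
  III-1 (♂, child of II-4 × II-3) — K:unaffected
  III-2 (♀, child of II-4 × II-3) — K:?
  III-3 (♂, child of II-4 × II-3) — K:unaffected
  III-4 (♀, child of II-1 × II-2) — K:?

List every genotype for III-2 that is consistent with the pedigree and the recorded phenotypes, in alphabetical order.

III-2 ∈ {X^KX^K, X^KX^k}

K/I-1 un ·: X^KX^K|X^KX^k
K/I-2 ? ·: X^KY|X^kY
K/II-1 un I-1×I-2: X^KX^K|X^KX^k
K/II-2 aff ·: X^kY
K/II-3 un I-1×I-2: X^KY
K/II-4 un ·: X^KX^K|X^KX^k
K/III-1 un II-4×II-3: X^KY
K/III-2 ? II-4×II-3: X^KX^K|X^KX^k
K/III-3 un II-4×II-3: X^KY
K/III-4 ? II-1×II-2: X^KX^k|X^kX^k
⇒ K over [I-1,I-2,II-1,II-2,II-3,II-4,III-1,III-2,III-3,III-4]: 24 consistent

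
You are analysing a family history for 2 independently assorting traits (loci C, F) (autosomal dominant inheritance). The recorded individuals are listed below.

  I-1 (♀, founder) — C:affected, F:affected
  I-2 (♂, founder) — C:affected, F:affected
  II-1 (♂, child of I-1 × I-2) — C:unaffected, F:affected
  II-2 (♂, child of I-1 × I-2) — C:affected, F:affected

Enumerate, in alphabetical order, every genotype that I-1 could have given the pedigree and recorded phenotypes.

I-1 ∈ {Cc FF, Cc Ff}

C/I-1 aff ·: Cc
C/I-2 aff ·: Cc
C/II-1 un I-1×I-2: cc
C/II-2 aff I-1×I-2: Cc|CC
⇒ C over [I-1,I-2,II-1,II-2]: 2 consistent
F/I-1 aff ·: Ff|FF
F/I-2 aff ·: Ff|FF
F/II-1 aff I-1×I-2: Ff|FF
F/II-2 aff I-1×I-2: Ff|FF
⇒ F over [I-1,I-2,II-1,II-2]: 13 consistent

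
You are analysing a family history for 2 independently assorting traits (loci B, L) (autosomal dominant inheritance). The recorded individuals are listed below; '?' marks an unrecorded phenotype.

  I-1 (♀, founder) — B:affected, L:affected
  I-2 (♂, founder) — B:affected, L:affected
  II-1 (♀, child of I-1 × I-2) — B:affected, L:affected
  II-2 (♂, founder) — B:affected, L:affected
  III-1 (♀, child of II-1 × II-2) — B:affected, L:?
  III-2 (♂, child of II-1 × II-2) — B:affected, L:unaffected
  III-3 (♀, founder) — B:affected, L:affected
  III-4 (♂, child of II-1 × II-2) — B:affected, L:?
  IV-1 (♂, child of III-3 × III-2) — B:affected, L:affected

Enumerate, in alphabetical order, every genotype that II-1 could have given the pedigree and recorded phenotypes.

B/I-1 aff ·: Bb|BB
B/I-2 aff ·: Bb|BB
B/II-1 aff I-1×I-2: Bb|BB
B/II-2 aff ·: Bb|BB
B/III-1 aff II-1×II-2: Bb|BB
B/III-2 aff II-1×II-2: Bb|BB
B/III-3 aff ·: Bb|BB
B/III-4 aff II-1×II-2: Bb|BB
B/IV-1 aff III-3×III-2: Bb|BB
⇒ B over [I-1,I-2,II-1,II-2,III-1,III-2,III-3,III-4,IV-1]: 292 consistent
L/I-1 aff ·: Ll|LL
L/I-2 aff ·: Ll|LL
L/II-1 aff I-1×I-2: Ll
L/II-2 aff ·: Ll
L/III-1 ? II-1×II-2: ll|Ll|LL
L/III-2 un II-1×II-2: ll
L/III-3 aff ·: Ll|LL
L/III-4 ? II-1×II-2: ll|Ll|LL
L/IV-1 aff III-3×III-2: Ll
⇒ L over [I-1,I-2,II-1,II-2,III-1,III-2,III-3,III-4,IV-1]: 54 consistent

II-1 ∈ {BB Ll, Bb Ll}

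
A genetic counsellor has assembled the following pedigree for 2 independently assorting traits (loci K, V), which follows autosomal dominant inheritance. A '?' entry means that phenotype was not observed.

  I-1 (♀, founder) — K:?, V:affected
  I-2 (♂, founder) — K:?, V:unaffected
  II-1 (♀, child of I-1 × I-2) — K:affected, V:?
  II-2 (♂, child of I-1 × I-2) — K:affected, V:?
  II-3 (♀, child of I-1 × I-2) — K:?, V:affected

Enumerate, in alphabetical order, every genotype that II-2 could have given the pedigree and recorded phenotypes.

K/I-1 ? ·: kk|Kk|KK
K/I-2 ? ·: kk|Kk|KK
K/II-1 aff I-1×I-2: Kk|KK
K/II-2 aff I-1×I-2: Kk|KK
K/II-3 ? I-1×I-2: kk|Kk|KK
⇒ K over [I-1,I-2,II-1,II-2,II-3]: 35 consistent
V/I-1 aff ·: Vv|VV
V/I-2 un ·: vv
V/II-1 ? I-1×I-2: vv|Vv
V/II-2 ? I-1×I-2: vv|Vv
V/II-3 aff I-1×I-2: Vv
⇒ V over [I-1,I-2,II-1,II-2,II-3]: 5 consistent

II-2 ∈ {KK Vv, KK vv, Kk Vv, Kk vv}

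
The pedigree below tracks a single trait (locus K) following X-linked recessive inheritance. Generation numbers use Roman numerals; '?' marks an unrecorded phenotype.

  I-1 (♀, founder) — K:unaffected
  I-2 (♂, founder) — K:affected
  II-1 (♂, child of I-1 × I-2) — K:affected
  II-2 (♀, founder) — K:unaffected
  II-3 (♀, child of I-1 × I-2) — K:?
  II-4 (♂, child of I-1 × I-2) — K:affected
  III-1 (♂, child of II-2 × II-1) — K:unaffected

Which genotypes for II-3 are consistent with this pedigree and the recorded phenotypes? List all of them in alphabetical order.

II-3 ∈ {X^KX^k, X^kX^k}

K/I-1 un ·: X^KX^k
K/I-2 aff ·: X^kY
K/II-1 aff I-1×I-2: X^kY
K/II-2 un ·: X^KX^K|X^KX^k
K/II-3 ? I-1×I-2: X^KX^k|X^kX^k
K/II-4 aff I-1×I-2: X^kY
K/III-1 un II-2×II-1: X^KY
⇒ K over [I-1,I-2,II-1,II-2,II-3,II-4,III-1]: 4 consistent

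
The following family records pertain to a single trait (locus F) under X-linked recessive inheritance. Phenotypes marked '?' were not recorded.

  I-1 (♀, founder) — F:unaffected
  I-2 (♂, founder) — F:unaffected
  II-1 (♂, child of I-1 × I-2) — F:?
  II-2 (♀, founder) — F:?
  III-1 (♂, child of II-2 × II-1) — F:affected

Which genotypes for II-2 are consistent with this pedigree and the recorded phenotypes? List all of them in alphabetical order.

II-2 ∈ {X^FX^f, X^fX^f}

F/I-1 un ·: X^FX^F|X^FX^f
F/I-2 un ·: X^FY
F/II-1 ? I-1×I-2: X^FY|X^fY
F/II-2 ? ·: X^FX^f|X^fX^f
F/III-1 aff II-2×II-1: X^fY
⇒ F over [I-1,I-2,II-1,II-2,III-1]: 6 consistent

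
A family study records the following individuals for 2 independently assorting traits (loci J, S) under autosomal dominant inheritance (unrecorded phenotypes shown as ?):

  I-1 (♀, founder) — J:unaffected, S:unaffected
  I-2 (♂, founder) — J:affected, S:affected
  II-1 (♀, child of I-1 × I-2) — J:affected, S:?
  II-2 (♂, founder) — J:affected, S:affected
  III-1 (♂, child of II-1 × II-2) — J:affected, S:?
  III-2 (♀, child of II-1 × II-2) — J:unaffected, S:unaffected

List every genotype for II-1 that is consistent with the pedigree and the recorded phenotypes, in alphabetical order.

J/I-1 un ·: jj
J/I-2 aff ·: Jj|JJ
J/II-1 aff I-1×I-2: Jj
J/II-2 aff ·: Jj
J/III-1 aff II-1×II-2: Jj|JJ
J/III-2 un II-1×II-2: jj
⇒ J over [I-1,I-2,II-1,II-2,III-1,III-2]: 4 consistent
S/I-1 un ·: ss
S/I-2 aff ·: Ss|SS
S/II-1 ? I-1×I-2: ss|Ss
S/II-2 aff ·: Ss
S/III-1 ? II-1×II-2: ss|Ss|SS
S/III-2 un II-1×II-2: ss
⇒ S over [I-1,I-2,II-1,II-2,III-1,III-2]: 8 consistent

II-1 ∈ {Jj Ss, Jj ss}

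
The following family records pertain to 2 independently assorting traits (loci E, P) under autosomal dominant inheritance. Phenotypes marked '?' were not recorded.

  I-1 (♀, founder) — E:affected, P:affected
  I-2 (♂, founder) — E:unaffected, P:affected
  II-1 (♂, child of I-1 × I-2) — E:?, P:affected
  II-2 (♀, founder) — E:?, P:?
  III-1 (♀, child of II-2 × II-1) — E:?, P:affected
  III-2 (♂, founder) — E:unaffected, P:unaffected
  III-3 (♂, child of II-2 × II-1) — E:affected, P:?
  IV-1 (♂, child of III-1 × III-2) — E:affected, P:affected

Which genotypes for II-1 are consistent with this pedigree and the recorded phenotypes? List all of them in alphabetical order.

II-1 ∈ {Ee PP, Ee Pp, ee PP, ee Pp}

E/I-1 aff ·: Ee|EE
E/I-2 un ·: ee
E/II-1 ? I-1×I-2: ee|Ee
E/II-2 ? ·: ee|Ee|EE
E/III-1 ? II-2×II-1: Ee|EE
E/III-2 un ·: ee
E/III-3 aff II-2×II-1: Ee|EE
E/IV-1 aff III-1×III-2: Ee
⇒ E over [I-1,I-2,II-1,II-2,III-1,III-2,III-3,IV-1]: 20 consistent
P/I-1 aff ·: Pp|PP
P/I-2 aff ·: Pp|PP
P/II-1 aff I-1×I-2: Pp|PP
P/II-2 ? ·: pp|Pp|PP
P/III-1 aff II-2×II-1: Pp|PP
P/III-2 un ·: pp
P/III-3 ? II-2×II-1: pp|Pp|PP
P/IV-1 aff III-1×III-2: Pp
⇒ P over [I-1,I-2,II-1,II-2,III-1,III-2,III-3,IV-1]: 60 consistent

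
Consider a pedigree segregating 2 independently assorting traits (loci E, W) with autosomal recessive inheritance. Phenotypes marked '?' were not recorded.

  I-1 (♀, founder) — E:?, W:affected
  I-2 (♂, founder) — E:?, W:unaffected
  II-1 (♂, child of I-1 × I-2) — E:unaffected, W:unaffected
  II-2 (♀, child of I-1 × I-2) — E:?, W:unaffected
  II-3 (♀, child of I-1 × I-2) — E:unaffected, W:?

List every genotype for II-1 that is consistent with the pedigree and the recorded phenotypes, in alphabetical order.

E/I-1 ? ·: EE|Ee|ee
E/I-2 ? ·: EE|Ee|ee
E/II-1 un I-1×I-2: EE|Ee
E/II-2 ? I-1×I-2: EE|Ee|ee
E/II-3 un I-1×I-2: EE|Ee
⇒ E over [I-1,I-2,II-1,II-2,II-3]: 35 consistent
W/I-1 aff ·: ww
W/I-2 un ·: WW|Ww
W/II-1 un I-1×I-2: Ww
W/II-2 un I-1×I-2: Ww
W/II-3 ? I-1×I-2: Ww|ww
⇒ W over [I-1,I-2,II-1,II-2,II-3]: 3 consistent

II-1 ∈ {EE Ww, Ee Ww}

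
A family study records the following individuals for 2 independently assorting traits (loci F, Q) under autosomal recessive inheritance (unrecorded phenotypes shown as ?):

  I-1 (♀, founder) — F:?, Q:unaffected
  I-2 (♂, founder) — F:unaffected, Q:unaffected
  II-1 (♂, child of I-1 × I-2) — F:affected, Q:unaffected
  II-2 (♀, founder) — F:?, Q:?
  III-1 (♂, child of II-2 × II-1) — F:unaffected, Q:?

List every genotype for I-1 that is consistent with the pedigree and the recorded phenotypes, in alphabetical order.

I-1 ∈ {Ff QQ, Ff Qq, ff QQ, ff Qq}

F/I-1 ? ·: Ff|ff
F/I-2 un ·: Ff
F/II-1 aff I-1×I-2: ff
F/II-2 ? ·: FF|Ff
F/III-1 un II-2×II-1: Ff
⇒ F over [I-1,I-2,II-1,II-2,III-1]: 4 consistent
Q/I-1 un ·: QQ|Qq
Q/I-2 un ·: QQ|Qq
Q/II-1 un I-1×I-2: QQ|Qq
Q/II-2 ? ·: QQ|Qq|qq
Q/III-1 ? II-2×II-1: QQ|Qq|qq
⇒ Q over [I-1,I-2,II-1,II-2,III-1]: 37 consistent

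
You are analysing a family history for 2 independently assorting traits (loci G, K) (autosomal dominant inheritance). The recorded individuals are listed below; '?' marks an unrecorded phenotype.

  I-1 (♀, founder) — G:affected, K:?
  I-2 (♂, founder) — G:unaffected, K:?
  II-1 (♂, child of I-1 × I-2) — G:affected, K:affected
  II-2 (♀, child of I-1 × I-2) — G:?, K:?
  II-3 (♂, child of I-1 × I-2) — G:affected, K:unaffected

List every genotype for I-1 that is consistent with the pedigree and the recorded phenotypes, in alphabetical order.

I-1 ∈ {GG Kk, GG kk, Gg Kk, Gg kk}

G/I-1 aff ·: Gg|GG
G/I-2 un ·: gg
G/II-1 aff I-1×I-2: Gg
G/II-2 ? I-1×I-2: gg|Gg
G/II-3 aff I-1×I-2: Gg
⇒ G over [I-1,I-2,II-1,II-2,II-3]: 3 consistent
K/I-1 ? ·: kk|Kk
K/I-2 ? ·: kk|Kk
K/II-1 aff I-1×I-2: Kk|KK
K/II-2 ? I-1×I-2: kk|Kk|KK
K/II-3 un I-1×I-2: kk
⇒ K over [I-1,I-2,II-1,II-2,II-3]: 10 consistent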